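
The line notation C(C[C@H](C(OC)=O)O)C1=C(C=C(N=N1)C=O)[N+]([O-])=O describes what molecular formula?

Heavy atoms from the SMILES: 10 C, 3 N, 6 O.
Implicit hydrogens by atom environment:
  4 × O: no H
  3 × C (aromatic): no H
  2 × C: 2 H each → 4
  2 × C: 1 H each → 2
  2 × N (aromatic): no H
  1 × C: 3 H
  1 × C (aromatic): 1 H
  1 × C: no H
  1 × N (charge +1): no H
  1 × O: 1 H
  1 × O (charge -1): no H
  Total hydrogens = 11.
Molecular formula: C10H11N3O6

C10H11N3O6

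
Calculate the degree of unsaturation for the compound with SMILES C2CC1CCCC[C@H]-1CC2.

2

Molecular formula from the SMILES: C10H18.
DoU = (2C + 2 + N − H − X)/2 = (2·10 + 2 + 0 − 18 − 0)/2 = 4/2 = 2.
(Structurally: 2 ring(s) + 0 π bond(s) = 2.)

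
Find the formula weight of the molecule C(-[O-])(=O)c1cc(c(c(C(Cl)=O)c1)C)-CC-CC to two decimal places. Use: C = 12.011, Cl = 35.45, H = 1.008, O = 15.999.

Molecular formula: C13H14ClO3-.
M = 13×12.011 + 1×35.45 + 14×1.008 + 3×15.999 = 253.70 g/mol.

253.70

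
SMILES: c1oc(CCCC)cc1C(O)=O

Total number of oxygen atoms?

The symbol for oxygen appears 3 times in the SMILES.

3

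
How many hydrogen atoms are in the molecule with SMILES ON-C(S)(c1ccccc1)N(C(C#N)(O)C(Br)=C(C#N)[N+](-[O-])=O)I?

Hydrogens are implicit in SMILES; fill each atom to its normal valence:
  6 × C: no H
  5 × C (aromatic): 1 H each → 5
  3 × N: no H
  2 × O: 1 H each → 2
  1 × Br: no H
  1 × C (aromatic): no H
  1 × I: no H
  1 × N: 1 H
  1 × N (charge +1): no H
  1 × O: no H
  1 × O (charge -1): no H
  1 × S: 1 H
  Total hydrogens = 9.

9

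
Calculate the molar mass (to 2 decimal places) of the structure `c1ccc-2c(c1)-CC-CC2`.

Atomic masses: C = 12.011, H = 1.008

132.21

Molecular formula: C10H12.
M = 10×12.011 + 12×1.008 = 132.21 g/mol.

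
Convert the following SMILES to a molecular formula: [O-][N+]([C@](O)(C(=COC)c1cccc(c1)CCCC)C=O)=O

Heavy atoms from the SMILES: 15 C, 1 N, 5 O.
Implicit hydrogens by atom environment:
  4 × C (aromatic): 1 H each → 4
  3 × C: 2 H each → 6
  3 × O: no H
  2 × C: 3 H each → 6
  2 × C: 1 H each → 2
  2 × C: no H
  2 × C (aromatic): no H
  1 × N (charge +1): no H
  1 × O: 1 H
  1 × O (charge -1): no H
  Total hydrogens = 19.
Molecular formula: C15H19NO5

C15H19NO5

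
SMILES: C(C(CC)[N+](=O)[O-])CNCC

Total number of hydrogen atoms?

16

Hydrogens are implicit in SMILES; fill each atom to its normal valence:
  4 × C: 2 H each → 8
  2 × C: 3 H each → 6
  1 × C: 1 H
  1 × N: 1 H
  1 × N (charge +1): no H
  1 × O: no H
  1 × O (charge -1): no H
  Total hydrogens = 16.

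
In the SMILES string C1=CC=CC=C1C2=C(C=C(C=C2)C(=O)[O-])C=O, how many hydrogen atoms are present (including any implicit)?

Hydrogens are implicit in SMILES; fill each atom to its normal valence:
  8 × C (aromatic): 1 H each → 8
  4 × C (aromatic): no H
  2 × O: no H
  1 × C: 1 H
  1 × C: no H
  1 × O (charge -1): no H
  Total hydrogens = 9.

9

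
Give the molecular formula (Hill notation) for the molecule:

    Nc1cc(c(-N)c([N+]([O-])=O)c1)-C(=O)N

C7H8N4O3

Heavy atoms from the SMILES: 7 C, 4 N, 3 O.
Implicit hydrogens by atom environment:
  4 × C (aromatic): no H
  3 × N: 2 H each → 6
  2 × C (aromatic): 1 H each → 2
  2 × O: no H
  1 × C: no H
  1 × N (charge +1): no H
  1 × O (charge -1): no H
  Total hydrogens = 8.
Molecular formula: C7H8N4O3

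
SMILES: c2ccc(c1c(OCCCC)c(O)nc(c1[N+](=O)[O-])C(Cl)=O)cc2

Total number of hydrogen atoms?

Hydrogens are implicit in SMILES; fill each atom to its normal valence:
  6 × C (aromatic): no H
  5 × C (aromatic): 1 H each → 5
  3 × C: 2 H each → 6
  3 × O: no H
  1 × C: 3 H
  1 × C: no H
  1 × Cl: no H
  1 × N (aromatic): no H
  1 × N (charge +1): no H
  1 × O: 1 H
  1 × O (charge -1): no H
  Total hydrogens = 15.

15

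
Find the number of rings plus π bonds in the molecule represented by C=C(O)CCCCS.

Molecular formula from the SMILES: C6H12OS.
DoU = (2C + 2 + N − H − X)/2 = (2·6 + 2 + 0 − 12 − 0)/2 = 2/2 = 1.
(Structurally: 0 ring(s) + 1 π bond(s) = 1.)

1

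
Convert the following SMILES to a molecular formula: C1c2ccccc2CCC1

C10H12

Heavy atoms from the SMILES: 10 C.
Implicit hydrogens by atom environment:
  4 × C: 2 H each → 8
  4 × C (aromatic): 1 H each → 4
  2 × C (aromatic): no H
  Total hydrogens = 12.
Molecular formula: C10H12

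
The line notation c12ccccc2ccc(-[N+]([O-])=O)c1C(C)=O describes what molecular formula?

C12H9NO3

Heavy atoms from the SMILES: 12 C, 1 N, 3 O.
Implicit hydrogens by atom environment:
  6 × C (aromatic): 1 H each → 6
  4 × C (aromatic): no H
  2 × O: no H
  1 × C: 3 H
  1 × C: no H
  1 × N (charge +1): no H
  1 × O (charge -1): no H
  Total hydrogens = 9.
Molecular formula: C12H9NO3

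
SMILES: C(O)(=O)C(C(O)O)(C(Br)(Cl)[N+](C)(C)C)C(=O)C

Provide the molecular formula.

C9H16BrClNO5+

Heavy atoms from the SMILES: 1 Br, 9 C, 1 Cl, 1 N, 5 O.
Implicit hydrogens by atom environment:
  4 × C: 3 H each → 12
  4 × C: no H
  3 × O: 1 H each → 3
  2 × O: no H
  1 × Br: no H
  1 × C: 1 H
  1 × Cl: no H
  1 × N (charge +1): no H
  Total hydrogens = 16.
Net charge +1.
Molecular formula: C9H16BrClNO5+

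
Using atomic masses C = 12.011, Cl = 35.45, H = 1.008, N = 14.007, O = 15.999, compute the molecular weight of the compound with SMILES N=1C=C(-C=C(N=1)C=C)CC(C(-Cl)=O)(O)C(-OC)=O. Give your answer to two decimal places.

270.67

Molecular formula: C11H11ClN2O4.
M = 11×12.011 + 1×35.45 + 11×1.008 + 2×14.007 + 4×15.999 = 270.67 g/mol.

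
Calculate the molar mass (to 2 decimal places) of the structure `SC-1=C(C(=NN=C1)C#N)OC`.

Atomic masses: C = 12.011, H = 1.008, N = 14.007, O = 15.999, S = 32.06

167.19

Molecular formula: C6H5N3OS.
M = 6×12.011 + 5×1.008 + 3×14.007 + 1×15.999 + 1×32.06 = 167.19 g/mol.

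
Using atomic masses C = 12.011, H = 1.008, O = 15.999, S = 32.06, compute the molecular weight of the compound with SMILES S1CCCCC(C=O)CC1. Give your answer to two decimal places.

Molecular formula: C8H14OS.
M = 8×12.011 + 14×1.008 + 1×15.999 + 1×32.06 = 158.26 g/mol.

158.26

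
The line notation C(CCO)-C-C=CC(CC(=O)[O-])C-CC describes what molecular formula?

C12H21O3-

Heavy atoms from the SMILES: 12 C, 3 O.
Implicit hydrogens by atom environment:
  7 × C: 2 H each → 14
  3 × C: 1 H each → 3
  1 × C: 3 H
  1 × C: no H
  1 × O: 1 H
  1 × O: no H
  1 × O (charge -1): no H
  Total hydrogens = 21.
Net charge -1.
Molecular formula: C12H21O3-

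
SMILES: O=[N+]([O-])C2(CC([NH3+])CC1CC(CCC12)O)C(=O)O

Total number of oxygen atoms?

The symbol for oxygen appears 5 times in the SMILES.

5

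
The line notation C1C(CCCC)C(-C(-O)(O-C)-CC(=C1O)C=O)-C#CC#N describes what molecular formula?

C16H21NO4

Heavy atoms from the SMILES: 16 C, 1 N, 4 O.
Implicit hydrogens by atom environment:
  6 × C: no H
  5 × C: 2 H each → 10
  3 × C: 1 H each → 3
  2 × C: 3 H each → 6
  2 × O: 1 H each → 2
  2 × O: no H
  1 × N: no H
  Total hydrogens = 21.
Molecular formula: C16H21NO4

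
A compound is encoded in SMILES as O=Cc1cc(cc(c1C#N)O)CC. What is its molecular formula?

C10H9NO2

Heavy atoms from the SMILES: 10 C, 1 N, 2 O.
Implicit hydrogens by atom environment:
  4 × C (aromatic): no H
  2 × C (aromatic): 1 H each → 2
  1 × C: 3 H
  1 × C: 2 H
  1 × C: 1 H
  1 × C: no H
  1 × N: no H
  1 × O: 1 H
  1 × O: no H
  Total hydrogens = 9.
Molecular formula: C10H9NO2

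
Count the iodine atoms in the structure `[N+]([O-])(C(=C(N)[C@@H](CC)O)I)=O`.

The symbol for iodine appears 1 time in the SMILES.

1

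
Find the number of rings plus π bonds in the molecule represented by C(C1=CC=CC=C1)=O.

Molecular formula from the SMILES: C7H6O.
DoU = (2C + 2 + N − H − X)/2 = (2·7 + 2 + 0 − 6 − 0)/2 = 10/2 = 5.
(Structurally: 1 ring(s) + 4 π bond(s) = 5.)

5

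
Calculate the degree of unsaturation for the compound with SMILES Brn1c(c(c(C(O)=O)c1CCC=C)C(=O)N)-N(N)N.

Molecular formula from the SMILES: C10H14BrN5O3.
DoU = (2C + 2 + N − H − X)/2 = (2·10 + 2 + 5 − 14 − 1)/2 = 12/2 = 6.
(Structurally: 1 ring(s) + 5 π bond(s) = 6.)

6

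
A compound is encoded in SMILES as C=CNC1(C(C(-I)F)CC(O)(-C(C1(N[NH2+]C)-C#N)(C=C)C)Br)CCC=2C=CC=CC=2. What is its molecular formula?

C22H30BrFIN4O+

Heavy atoms from the SMILES: 1 Br, 22 C, 1 F, 1 I, 4 N, 1 O.
Implicit hydrogens by atom environment:
  5 × C: 2 H each → 10
  5 × C (aromatic): 1 H each → 5
  5 × C: no H
  4 × C: 1 H each → 4
  2 × C: 3 H each → 6
  2 × N: 1 H each → 2
  1 × Br: no H
  1 × C (aromatic): no H
  1 × F: no H
  1 × I: no H
  1 × N (charge +1): 2 H
  1 × N: no H
  1 × O: 1 H
  Total hydrogens = 30.
Net charge +1.
Molecular formula: C22H30BrFIN4O+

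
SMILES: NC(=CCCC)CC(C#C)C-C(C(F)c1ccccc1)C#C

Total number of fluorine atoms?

The symbol for fluorine appears 1 time in the SMILES.

1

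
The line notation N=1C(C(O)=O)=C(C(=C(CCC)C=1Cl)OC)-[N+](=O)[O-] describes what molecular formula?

Heavy atoms from the SMILES: 10 C, 1 Cl, 2 N, 5 O.
Implicit hydrogens by atom environment:
  5 × C (aromatic): no H
  3 × O: no H
  2 × C: 3 H each → 6
  2 × C: 2 H each → 4
  1 × C: no H
  1 × Cl: no H
  1 × N (aromatic): no H
  1 × N (charge +1): no H
  1 × O: 1 H
  1 × O (charge -1): no H
  Total hydrogens = 11.
Molecular formula: C10H11ClN2O5

C10H11ClN2O5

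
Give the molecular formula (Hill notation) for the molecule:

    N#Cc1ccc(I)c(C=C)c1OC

C10H8INO

Heavy atoms from the SMILES: 10 C, 1 I, 1 N, 1 O.
Implicit hydrogens by atom environment:
  4 × C (aromatic): no H
  2 × C (aromatic): 1 H each → 2
  1 × C: 3 H
  1 × C: 2 H
  1 × C: 1 H
  1 × C: no H
  1 × I: no H
  1 × N: no H
  1 × O: no H
  Total hydrogens = 8.
Molecular formula: C10H8INO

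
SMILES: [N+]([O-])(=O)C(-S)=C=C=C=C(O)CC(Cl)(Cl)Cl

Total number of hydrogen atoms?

Hydrogens are implicit in SMILES; fill each atom to its normal valence:
  6 × C: no H
  3 × Cl: no H
  1 × C: 2 H
  1 × N (charge +1): no H
  1 × O: 1 H
  1 × O: no H
  1 × O (charge -1): no H
  1 × S: 1 H
  Total hydrogens = 4.

4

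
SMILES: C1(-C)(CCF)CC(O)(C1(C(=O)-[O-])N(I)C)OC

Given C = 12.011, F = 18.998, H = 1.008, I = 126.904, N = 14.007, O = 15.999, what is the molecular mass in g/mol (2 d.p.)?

Molecular formula: C10H16FINO4-.
M = 10×12.011 + 1×18.998 + 16×1.008 + 1×126.904 + 1×14.007 + 4×15.999 = 360.14 g/mol.

360.14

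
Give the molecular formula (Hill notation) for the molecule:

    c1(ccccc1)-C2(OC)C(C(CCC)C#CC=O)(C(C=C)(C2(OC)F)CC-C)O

Heavy atoms from the SMILES: 24 C, 1 F, 4 O.
Implicit hydrogens by atom environment:
  6 × C: no H
  5 × C: 2 H each → 10
  5 × C (aromatic): 1 H each → 5
  4 × C: 3 H each → 12
  3 × C: 1 H each → 3
  3 × O: no H
  1 × C (aromatic): no H
  1 × F: no H
  1 × O: 1 H
  Total hydrogens = 31.
Molecular formula: C24H31FO4

C24H31FO4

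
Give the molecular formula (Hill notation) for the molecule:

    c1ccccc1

C6H6

Heavy atoms from the SMILES: 6 C.
Implicit hydrogens by atom environment:
  6 × C (aromatic): 1 H each → 6
  Total hydrogens = 6.
Molecular formula: C6H6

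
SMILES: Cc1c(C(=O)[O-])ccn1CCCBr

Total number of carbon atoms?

The symbol for carbon appears 9 times in the SMILES. Lowercase c denotes aromatic carbon and counts toward C.

9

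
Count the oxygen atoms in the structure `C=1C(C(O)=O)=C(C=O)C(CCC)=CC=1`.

3

The symbol for oxygen appears 3 times in the SMILES.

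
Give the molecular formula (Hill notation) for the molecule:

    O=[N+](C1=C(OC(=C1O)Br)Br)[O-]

C4HBr2NO4

Heavy atoms from the SMILES: 2 Br, 4 C, 1 N, 4 O.
Implicit hydrogens by atom environment:
  4 × C (aromatic): no H
  2 × Br: no H
  1 × N (charge +1): no H
  1 × O: 1 H
  1 × O (aromatic): no H
  1 × O: no H
  1 × O (charge -1): no H
  Total hydrogens = 1.
Molecular formula: C4HBr2NO4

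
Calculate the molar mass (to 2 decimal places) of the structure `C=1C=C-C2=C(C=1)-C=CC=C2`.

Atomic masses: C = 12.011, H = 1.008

128.17

Molecular formula: C10H8.
M = 10×12.011 + 8×1.008 = 128.17 g/mol.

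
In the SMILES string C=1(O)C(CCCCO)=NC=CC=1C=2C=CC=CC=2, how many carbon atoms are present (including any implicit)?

The symbol for carbon appears 15 times in the SMILES.

15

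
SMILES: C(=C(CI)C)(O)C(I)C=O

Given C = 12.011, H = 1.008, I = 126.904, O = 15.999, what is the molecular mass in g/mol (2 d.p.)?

365.94

Molecular formula: C6H8I2O2.
M = 6×12.011 + 8×1.008 + 2×126.904 + 2×15.999 = 365.94 g/mol.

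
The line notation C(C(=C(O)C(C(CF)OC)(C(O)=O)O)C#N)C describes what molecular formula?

Heavy atoms from the SMILES: 10 C, 1 F, 1 N, 5 O.
Implicit hydrogens by atom environment:
  5 × C: no H
  3 × O: 1 H each → 3
  2 × C: 3 H each → 6
  2 × C: 2 H each → 4
  2 × O: no H
  1 × C: 1 H
  1 × F: no H
  1 × N: no H
  Total hydrogens = 14.
Molecular formula: C10H14FNO5

C10H14FNO5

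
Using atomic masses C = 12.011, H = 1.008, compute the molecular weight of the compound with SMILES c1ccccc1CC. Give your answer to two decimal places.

106.17

Molecular formula: C8H10.
M = 8×12.011 + 10×1.008 = 106.17 g/mol.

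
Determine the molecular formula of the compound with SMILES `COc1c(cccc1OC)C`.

C9H12O2

Heavy atoms from the SMILES: 9 C, 2 O.
Implicit hydrogens by atom environment:
  3 × C: 3 H each → 9
  3 × C (aromatic): 1 H each → 3
  3 × C (aromatic): no H
  2 × O: no H
  Total hydrogens = 12.
Molecular formula: C9H12O2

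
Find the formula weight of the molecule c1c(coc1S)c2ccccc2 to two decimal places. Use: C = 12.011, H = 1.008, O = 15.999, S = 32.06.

Molecular formula: C10H8OS.
M = 10×12.011 + 8×1.008 + 1×15.999 + 1×32.06 = 176.23 g/mol.

176.23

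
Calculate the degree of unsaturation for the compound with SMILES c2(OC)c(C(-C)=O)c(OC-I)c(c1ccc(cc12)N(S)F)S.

8

Molecular formula from the SMILES: C14H13FINO3S2.
DoU = (2C + 2 + N − H − X)/2 = (2·14 + 2 + 1 − 13 − 2)/2 = 16/2 = 8.
(Structurally: 2 ring(s) + 6 π bond(s) = 8.)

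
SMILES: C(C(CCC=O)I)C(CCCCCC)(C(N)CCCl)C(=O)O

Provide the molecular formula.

Heavy atoms from the SMILES: 16 C, 1 Cl, 1 I, 1 N, 3 O.
Implicit hydrogens by atom environment:
  10 × C: 2 H each → 20
  3 × C: 1 H each → 3
  2 × C: no H
  2 × O: no H
  1 × C: 3 H
  1 × Cl: no H
  1 × I: no H
  1 × N: 2 H
  1 × O: 1 H
  Total hydrogens = 29.
Molecular formula: C16H29ClINO3

C16H29ClINO3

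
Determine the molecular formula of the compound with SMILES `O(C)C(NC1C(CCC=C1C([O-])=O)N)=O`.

C9H13N2O4-

Heavy atoms from the SMILES: 9 C, 2 N, 4 O.
Implicit hydrogens by atom environment:
  3 × C: 1 H each → 3
  3 × C: no H
  3 × O: no H
  2 × C: 2 H each → 4
  1 × C: 3 H
  1 × N: 2 H
  1 × N: 1 H
  1 × O (charge -1): no H
  Total hydrogens = 13.
Net charge -1.
Molecular formula: C9H13N2O4-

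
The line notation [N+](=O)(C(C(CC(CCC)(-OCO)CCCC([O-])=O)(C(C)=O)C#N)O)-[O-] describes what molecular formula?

Heavy atoms from the SMILES: 15 C, 2 N, 8 O.
Implicit hydrogens by atom environment:
  7 × C: 2 H each → 14
  5 × C: no H
  4 × O: no H
  2 × C: 3 H each → 6
  2 × O: 1 H each → 2
  2 × O (charge -1): no H
  1 × C: 1 H
  1 × N: no H
  1 × N (charge +1): no H
  Total hydrogens = 23.
Net charge -1.
Molecular formula: C15H23N2O8-

C15H23N2O8-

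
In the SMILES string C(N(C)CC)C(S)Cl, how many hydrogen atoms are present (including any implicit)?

Hydrogens are implicit in SMILES; fill each atom to its normal valence:
  2 × C: 3 H each → 6
  2 × C: 2 H each → 4
  1 × C: 1 H
  1 × Cl: no H
  1 × N: no H
  1 × S: 1 H
  Total hydrogens = 12.

12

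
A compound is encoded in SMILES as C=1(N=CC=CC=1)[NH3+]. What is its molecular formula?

Heavy atoms from the SMILES: 5 C, 2 N.
Implicit hydrogens by atom environment:
  4 × C (aromatic): 1 H each → 4
  1 × C (aromatic): no H
  1 × N (charge +1): 3 H
  1 × N (aromatic): no H
  Total hydrogens = 7.
Net charge +1.
Molecular formula: C5H7N2+

C5H7N2+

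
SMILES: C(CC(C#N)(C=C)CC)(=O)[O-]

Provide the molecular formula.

C8H10NO2-

Heavy atoms from the SMILES: 8 C, 1 N, 2 O.
Implicit hydrogens by atom environment:
  3 × C: 2 H each → 6
  3 × C: no H
  1 × C: 3 H
  1 × C: 1 H
  1 × N: no H
  1 × O: no H
  1 × O (charge -1): no H
  Total hydrogens = 10.
Net charge -1.
Molecular formula: C8H10NO2-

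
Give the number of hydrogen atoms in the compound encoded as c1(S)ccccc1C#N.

Hydrogens are implicit in SMILES; fill each atom to its normal valence:
  4 × C (aromatic): 1 H each → 4
  2 × C (aromatic): no H
  1 × C: no H
  1 × N: no H
  1 × S: 1 H
  Total hydrogens = 5.

5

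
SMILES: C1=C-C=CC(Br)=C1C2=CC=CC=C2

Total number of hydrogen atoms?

9

Hydrogens are implicit in SMILES; fill each atom to its normal valence:
  9 × C (aromatic): 1 H each → 9
  3 × C (aromatic): no H
  1 × Br: no H
  Total hydrogens = 9.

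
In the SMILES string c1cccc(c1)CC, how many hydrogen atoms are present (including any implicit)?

10

Hydrogens are implicit in SMILES; fill each atom to its normal valence:
  5 × C (aromatic): 1 H each → 5
  1 × C: 3 H
  1 × C: 2 H
  1 × C (aromatic): no H
  Total hydrogens = 10.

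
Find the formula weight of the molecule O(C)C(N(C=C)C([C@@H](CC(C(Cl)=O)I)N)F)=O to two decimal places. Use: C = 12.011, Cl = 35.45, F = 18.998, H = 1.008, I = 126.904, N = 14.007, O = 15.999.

Molecular formula: C9H13ClFIN2O3.
M = 9×12.011 + 1×35.45 + 1×18.998 + 13×1.008 + 1×126.904 + 2×14.007 + 3×15.999 = 378.57 g/mol.

378.57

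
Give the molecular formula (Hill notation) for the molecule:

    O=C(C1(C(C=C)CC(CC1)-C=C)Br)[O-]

Heavy atoms from the SMILES: 1 Br, 11 C, 2 O.
Implicit hydrogens by atom environment:
  5 × C: 2 H each → 10
  4 × C: 1 H each → 4
  2 × C: no H
  1 × Br: no H
  1 × O: no H
  1 × O (charge -1): no H
  Total hydrogens = 14.
Net charge -1.
Molecular formula: C11H14BrO2-

C11H14BrO2-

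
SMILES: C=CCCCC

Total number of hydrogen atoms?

12

Hydrogens are implicit in SMILES; fill each atom to its normal valence:
  4 × C: 2 H each → 8
  1 × C: 3 H
  1 × C: 1 H
  Total hydrogens = 12.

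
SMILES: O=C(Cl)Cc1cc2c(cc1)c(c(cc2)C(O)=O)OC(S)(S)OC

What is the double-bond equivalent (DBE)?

9

Molecular formula from the SMILES: C15H13ClO5S2.
DoU = (2C + 2 + N − H − X)/2 = (2·15 + 2 + 0 − 13 − 1)/2 = 18/2 = 9.
(Structurally: 2 ring(s) + 7 π bond(s) = 9.)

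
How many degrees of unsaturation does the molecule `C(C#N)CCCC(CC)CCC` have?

2

Molecular formula from the SMILES: C11H21N.
DoU = (2C + 2 + N − H − X)/2 = (2·11 + 2 + 1 − 21 − 0)/2 = 4/2 = 2.
(Structurally: 0 ring(s) + 2 π bond(s) = 2.)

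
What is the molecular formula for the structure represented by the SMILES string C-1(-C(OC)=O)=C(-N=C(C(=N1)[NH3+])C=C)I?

Heavy atoms from the SMILES: 8 C, 1 I, 3 N, 2 O.
Implicit hydrogens by atom environment:
  4 × C (aromatic): no H
  2 × N (aromatic): no H
  2 × O: no H
  1 × C: 3 H
  1 × C: 2 H
  1 × C: 1 H
  1 × C: no H
  1 × I: no H
  1 × N (charge +1): 3 H
  Total hydrogens = 9.
Net charge +1.
Molecular formula: C8H9IN3O2+

C8H9IN3O2+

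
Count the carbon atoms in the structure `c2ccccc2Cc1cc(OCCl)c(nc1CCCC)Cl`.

The symbol for carbon appears 17 times in the SMILES. Lowercase c denotes aromatic carbon and counts toward C.

17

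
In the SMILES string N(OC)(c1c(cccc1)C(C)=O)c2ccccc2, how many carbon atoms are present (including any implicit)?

The symbol for carbon appears 15 times in the SMILES. Lowercase c denotes aromatic carbon and counts toward C.

15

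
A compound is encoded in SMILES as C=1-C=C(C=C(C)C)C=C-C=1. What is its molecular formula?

Heavy atoms from the SMILES: 10 C.
Implicit hydrogens by atom environment:
  5 × C (aromatic): 1 H each → 5
  2 × C: 3 H each → 6
  1 × C: 1 H
  1 × C: no H
  1 × C (aromatic): no H
  Total hydrogens = 12.
Molecular formula: C10H12

C10H12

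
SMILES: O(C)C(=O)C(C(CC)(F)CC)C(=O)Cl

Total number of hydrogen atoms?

Hydrogens are implicit in SMILES; fill each atom to its normal valence:
  3 × C: 3 H each → 9
  3 × C: no H
  3 × O: no H
  2 × C: 2 H each → 4
  1 × C: 1 H
  1 × Cl: no H
  1 × F: no H
  Total hydrogens = 14.

14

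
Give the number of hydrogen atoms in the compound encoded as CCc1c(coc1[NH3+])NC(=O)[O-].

10

Hydrogens are implicit in SMILES; fill each atom to its normal valence:
  3 × C (aromatic): no H
  1 × C: 3 H
  1 × C: 2 H
  1 × C (aromatic): 1 H
  1 × C: no H
  1 × N (charge +1): 3 H
  1 × N: 1 H
  1 × O (aromatic): no H
  1 × O: no H
  1 × O (charge -1): no H
  Total hydrogens = 10.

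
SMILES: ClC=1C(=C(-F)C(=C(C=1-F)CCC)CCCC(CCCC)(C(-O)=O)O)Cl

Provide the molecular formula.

C18H24Cl2F2O3

Heavy atoms from the SMILES: 18 C, 2 Cl, 2 F, 3 O.
Implicit hydrogens by atom environment:
  8 × C: 2 H each → 16
  6 × C (aromatic): no H
  2 × C: 3 H each → 6
  2 × C: no H
  2 × Cl: no H
  2 × F: no H
  2 × O: 1 H each → 2
  1 × O: no H
  Total hydrogens = 24.
Molecular formula: C18H24Cl2F2O3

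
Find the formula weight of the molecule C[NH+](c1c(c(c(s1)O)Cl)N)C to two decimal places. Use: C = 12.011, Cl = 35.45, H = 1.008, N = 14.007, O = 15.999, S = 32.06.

Molecular formula: C6H10ClN2OS+.
M = 6×12.011 + 1×35.45 + 10×1.008 + 2×14.007 + 1×15.999 + 1×32.06 = 193.67 g/mol.

193.67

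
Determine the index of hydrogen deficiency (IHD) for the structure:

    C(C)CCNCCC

Molecular formula from the SMILES: C7H17N.
DoU = (2C + 2 + N − H − X)/2 = (2·7 + 2 + 1 − 17 − 0)/2 = 0/2 = 0.
(Structurally: 0 ring(s) + 0 π bond(s) = 0.)

0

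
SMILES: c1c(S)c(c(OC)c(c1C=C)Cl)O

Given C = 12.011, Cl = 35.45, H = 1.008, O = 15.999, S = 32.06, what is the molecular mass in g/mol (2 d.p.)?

216.68

Molecular formula: C9H9ClO2S.
M = 9×12.011 + 1×35.45 + 9×1.008 + 2×15.999 + 1×32.06 = 216.68 g/mol.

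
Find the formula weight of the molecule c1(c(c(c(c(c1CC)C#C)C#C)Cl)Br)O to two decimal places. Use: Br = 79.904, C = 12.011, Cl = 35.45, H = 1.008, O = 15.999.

Molecular formula: C12H8BrClO.
M = 1×79.904 + 12×12.011 + 1×35.45 + 8×1.008 + 1×15.999 = 283.55 g/mol.

283.55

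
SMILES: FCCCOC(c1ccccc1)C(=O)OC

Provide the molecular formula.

Heavy atoms from the SMILES: 12 C, 1 F, 3 O.
Implicit hydrogens by atom environment:
  5 × C (aromatic): 1 H each → 5
  3 × C: 2 H each → 6
  3 × O: no H
  1 × C: 3 H
  1 × C: 1 H
  1 × C: no H
  1 × C (aromatic): no H
  1 × F: no H
  Total hydrogens = 15.
Molecular formula: C12H15FO3

C12H15FO3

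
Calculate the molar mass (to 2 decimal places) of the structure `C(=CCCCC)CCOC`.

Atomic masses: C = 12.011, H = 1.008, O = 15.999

142.24

Molecular formula: C9H18O.
M = 9×12.011 + 18×1.008 + 1×15.999 = 142.24 g/mol.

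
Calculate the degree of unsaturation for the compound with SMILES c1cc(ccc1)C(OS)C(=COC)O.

5

Molecular formula from the SMILES: C10H12O3S.
DoU = (2C + 2 + N − H − X)/2 = (2·10 + 2 + 0 − 12 − 0)/2 = 10/2 = 5.
(Structurally: 1 ring(s) + 4 π bond(s) = 5.)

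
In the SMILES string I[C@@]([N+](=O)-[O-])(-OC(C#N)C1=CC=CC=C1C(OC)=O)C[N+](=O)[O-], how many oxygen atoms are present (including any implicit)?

The symbol for oxygen appears 7 times in the SMILES.

7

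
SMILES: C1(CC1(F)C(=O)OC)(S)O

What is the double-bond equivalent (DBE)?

Molecular formula from the SMILES: C5H7FO3S.
DoU = (2C + 2 + N − H − X)/2 = (2·5 + 2 + 0 − 7 − 1)/2 = 4/2 = 2.
(Structurally: 1 ring(s) + 1 π bond(s) = 2.)

2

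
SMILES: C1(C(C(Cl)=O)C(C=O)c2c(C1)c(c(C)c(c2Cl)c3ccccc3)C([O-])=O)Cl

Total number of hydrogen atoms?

Hydrogens are implicit in SMILES; fill each atom to its normal valence:
  7 × C (aromatic): no H
  5 × C (aromatic): 1 H each → 5
  4 × C: 1 H each → 4
  3 × Cl: no H
  3 × O: no H
  2 × C: no H
  1 × C: 3 H
  1 × C: 2 H
  1 × O (charge -1): no H
  Total hydrogens = 14.

14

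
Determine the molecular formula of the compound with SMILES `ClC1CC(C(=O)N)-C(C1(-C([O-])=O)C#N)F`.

Heavy atoms from the SMILES: 8 C, 1 Cl, 1 F, 2 N, 3 O.
Implicit hydrogens by atom environment:
  4 × C: no H
  3 × C: 1 H each → 3
  2 × O: no H
  1 × C: 2 H
  1 × Cl: no H
  1 × F: no H
  1 × N: 2 H
  1 × N: no H
  1 × O (charge -1): no H
  Total hydrogens = 7.
Net charge -1.
Molecular formula: C8H7ClFN2O3-

C8H7ClFN2O3-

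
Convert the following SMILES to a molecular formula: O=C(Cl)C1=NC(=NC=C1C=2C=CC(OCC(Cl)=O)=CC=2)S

Heavy atoms from the SMILES: 13 C, 2 Cl, 2 N, 3 O, 1 S.
Implicit hydrogens by atom environment:
  5 × C (aromatic): 1 H each → 5
  5 × C (aromatic): no H
  3 × O: no H
  2 × C: no H
  2 × Cl: no H
  2 × N (aromatic): no H
  1 × C: 2 H
  1 × S: 1 H
  Total hydrogens = 8.
Molecular formula: C13H8Cl2N2O3S

C13H8Cl2N2O3S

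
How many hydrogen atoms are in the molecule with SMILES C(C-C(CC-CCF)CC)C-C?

Hydrogens are implicit in SMILES; fill each atom to its normal valence:
  8 × C: 2 H each → 16
  2 × C: 3 H each → 6
  1 × C: 1 H
  1 × F: no H
  Total hydrogens = 23.

23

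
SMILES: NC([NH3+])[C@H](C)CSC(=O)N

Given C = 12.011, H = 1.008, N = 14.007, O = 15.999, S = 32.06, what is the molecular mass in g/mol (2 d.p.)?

Molecular formula: C5H14N3OS+.
M = 5×12.011 + 14×1.008 + 3×14.007 + 1×15.999 + 1×32.06 = 164.25 g/mol.

164.25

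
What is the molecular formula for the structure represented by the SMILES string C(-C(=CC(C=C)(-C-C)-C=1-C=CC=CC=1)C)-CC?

C17H24

Heavy atoms from the SMILES: 17 C.
Implicit hydrogens by atom environment:
  5 × C (aromatic): 1 H each → 5
  4 × C: 2 H each → 8
  3 × C: 3 H each → 9
  2 × C: 1 H each → 2
  2 × C: no H
  1 × C (aromatic): no H
  Total hydrogens = 24.
Molecular formula: C17H24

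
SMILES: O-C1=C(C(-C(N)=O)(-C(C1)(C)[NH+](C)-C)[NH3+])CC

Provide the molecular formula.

Heavy atoms from the SMILES: 11 C, 3 N, 2 O.
Implicit hydrogens by atom environment:
  5 × C: no H
  4 × C: 3 H each → 12
  2 × C: 2 H each → 4
  1 × N (charge +1): 3 H
  1 × N: 2 H
  1 × N (charge +1): 1 H
  1 × O: 1 H
  1 × O: no H
  Total hydrogens = 23.
Net charge +2.
Molecular formula: [C11H23N3O2]2+

[C11H23N3O2]2+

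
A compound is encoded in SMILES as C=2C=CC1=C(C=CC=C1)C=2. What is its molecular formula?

C10H8

Heavy atoms from the SMILES: 10 C.
Implicit hydrogens by atom environment:
  8 × C (aromatic): 1 H each → 8
  2 × C (aromatic): no H
  Total hydrogens = 8.
Molecular formula: C10H8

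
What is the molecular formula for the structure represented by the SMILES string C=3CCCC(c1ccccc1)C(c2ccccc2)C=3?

Heavy atoms from the SMILES: 19 C.
Implicit hydrogens by atom environment:
  10 × C (aromatic): 1 H each → 10
  4 × C: 1 H each → 4
  3 × C: 2 H each → 6
  2 × C (aromatic): no H
  Total hydrogens = 20.
Molecular formula: C19H20

C19H20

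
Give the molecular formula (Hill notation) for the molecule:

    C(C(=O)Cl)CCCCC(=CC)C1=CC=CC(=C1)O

Heavy atoms from the SMILES: 15 C, 1 Cl, 2 O.
Implicit hydrogens by atom environment:
  5 × C: 2 H each → 10
  4 × C (aromatic): 1 H each → 4
  2 × C: no H
  2 × C (aromatic): no H
  1 × C: 3 H
  1 × C: 1 H
  1 × Cl: no H
  1 × O: 1 H
  1 × O: no H
  Total hydrogens = 19.
Molecular formula: C15H19ClO2

C15H19ClO2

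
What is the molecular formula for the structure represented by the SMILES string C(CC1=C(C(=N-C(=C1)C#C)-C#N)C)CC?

Heavy atoms from the SMILES: 13 C, 2 N.
Implicit hydrogens by atom environment:
  4 × C (aromatic): no H
  3 × C: 2 H each → 6
  2 × C: 3 H each → 6
  2 × C: no H
  1 × C (aromatic): 1 H
  1 × C: 1 H
  1 × N (aromatic): no H
  1 × N: no H
  Total hydrogens = 14.
Molecular formula: C13H14N2

C13H14N2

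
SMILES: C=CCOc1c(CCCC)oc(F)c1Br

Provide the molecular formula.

C11H14BrFO2

Heavy atoms from the SMILES: 1 Br, 11 C, 1 F, 2 O.
Implicit hydrogens by atom environment:
  5 × C: 2 H each → 10
  4 × C (aromatic): no H
  1 × Br: no H
  1 × C: 3 H
  1 × C: 1 H
  1 × F: no H
  1 × O (aromatic): no H
  1 × O: no H
  Total hydrogens = 14.
Molecular formula: C11H14BrFO2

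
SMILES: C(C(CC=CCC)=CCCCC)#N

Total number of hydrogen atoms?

Hydrogens are implicit in SMILES; fill each atom to its normal valence:
  5 × C: 2 H each → 10
  3 × C: 1 H each → 3
  2 × C: 3 H each → 6
  2 × C: no H
  1 × N: no H
  Total hydrogens = 19.

19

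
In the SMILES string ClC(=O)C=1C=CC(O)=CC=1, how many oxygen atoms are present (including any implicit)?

The symbol for oxygen appears 2 times in the SMILES.

2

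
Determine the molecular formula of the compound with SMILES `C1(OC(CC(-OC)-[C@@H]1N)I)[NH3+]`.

C6H14IN2O2+

Heavy atoms from the SMILES: 6 C, 1 I, 2 N, 2 O.
Implicit hydrogens by atom environment:
  4 × C: 1 H each → 4
  2 × O: no H
  1 × C: 3 H
  1 × C: 2 H
  1 × I: no H
  1 × N (charge +1): 3 H
  1 × N: 2 H
  Total hydrogens = 14.
Net charge +1.
Molecular formula: C6H14IN2O2+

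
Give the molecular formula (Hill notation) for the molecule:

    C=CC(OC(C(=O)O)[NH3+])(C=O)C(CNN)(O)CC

Heavy atoms from the SMILES: 10 C, 3 N, 5 O.
Implicit hydrogens by atom environment:
  3 × C: 2 H each → 6
  3 × C: 1 H each → 3
  3 × C: no H
  3 × O: no H
  2 × O: 1 H each → 2
  1 × C: 3 H
  1 × N (charge +1): 3 H
  1 × N: 2 H
  1 × N: 1 H
  Total hydrogens = 20.
Net charge +1.
Molecular formula: C10H20N3O5+

C10H20N3O5+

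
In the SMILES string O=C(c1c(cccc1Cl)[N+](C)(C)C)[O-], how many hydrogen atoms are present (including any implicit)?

12

Hydrogens are implicit in SMILES; fill each atom to its normal valence:
  3 × C: 3 H each → 9
  3 × C (aromatic): 1 H each → 3
  3 × C (aromatic): no H
  1 × C: no H
  1 × Cl: no H
  1 × N (charge +1): no H
  1 × O: no H
  1 × O (charge -1): no H
  Total hydrogens = 12.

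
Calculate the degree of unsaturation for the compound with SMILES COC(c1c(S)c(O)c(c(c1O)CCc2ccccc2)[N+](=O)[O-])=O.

10

Molecular formula from the SMILES: C16H15NO6S.
DoU = (2C + 2 + N − H − X)/2 = (2·16 + 2 + 1 − 15 − 0)/2 = 20/2 = 10.
(Structurally: 2 ring(s) + 8 π bond(s) = 10.)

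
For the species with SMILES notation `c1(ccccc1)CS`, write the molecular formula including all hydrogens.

Heavy atoms from the SMILES: 7 C, 1 S.
Implicit hydrogens by atom environment:
  5 × C (aromatic): 1 H each → 5
  1 × C: 2 H
  1 × C (aromatic): no H
  1 × S: 1 H
  Total hydrogens = 8.
Molecular formula: C7H8S

C7H8S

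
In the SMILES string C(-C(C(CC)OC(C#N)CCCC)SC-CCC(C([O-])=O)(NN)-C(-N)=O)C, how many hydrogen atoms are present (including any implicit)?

33

Hydrogens are implicit in SMILES; fill each atom to its normal valence:
  8 × C: 2 H each → 16
  4 × C: no H
  3 × C: 3 H each → 9
  3 × C: 1 H each → 3
  3 × O: no H
  2 × N: 2 H each → 4
  1 × N: 1 H
  1 × N: no H
  1 × O (charge -1): no H
  1 × S: no H
  Total hydrogens = 33.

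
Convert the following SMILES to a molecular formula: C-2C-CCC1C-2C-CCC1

Heavy atoms from the SMILES: 10 C.
Implicit hydrogens by atom environment:
  8 × C: 2 H each → 16
  2 × C: 1 H each → 2
  Total hydrogens = 18.
Molecular formula: C10H18

C10H18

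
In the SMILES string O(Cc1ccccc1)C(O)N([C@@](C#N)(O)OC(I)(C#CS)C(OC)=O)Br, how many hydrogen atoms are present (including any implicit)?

Hydrogens are implicit in SMILES; fill each atom to its normal valence:
  6 × C: no H
  5 × C (aromatic): 1 H each → 5
  4 × O: no H
  2 × N: no H
  2 × O: 1 H each → 2
  1 × Br: no H
  1 × C: 3 H
  1 × C: 2 H
  1 × C: 1 H
  1 × C (aromatic): no H
  1 × I: no H
  1 × S: 1 H
  Total hydrogens = 14.

14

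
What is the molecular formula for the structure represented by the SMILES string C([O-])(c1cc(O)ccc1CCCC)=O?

Heavy atoms from the SMILES: 11 C, 3 O.
Implicit hydrogens by atom environment:
  3 × C: 2 H each → 6
  3 × C (aromatic): 1 H each → 3
  3 × C (aromatic): no H
  1 × C: 3 H
  1 × C: no H
  1 × O: 1 H
  1 × O: no H
  1 × O (charge -1): no H
  Total hydrogens = 13.
Net charge -1.
Molecular formula: C11H13O3-

C11H13O3-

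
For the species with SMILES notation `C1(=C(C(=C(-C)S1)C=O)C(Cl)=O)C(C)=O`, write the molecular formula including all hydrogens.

C9H7ClO3S

Heavy atoms from the SMILES: 9 C, 1 Cl, 3 O, 1 S.
Implicit hydrogens by atom environment:
  4 × C (aromatic): no H
  3 × O: no H
  2 × C: 3 H each → 6
  2 × C: no H
  1 × C: 1 H
  1 × Cl: no H
  1 × S (aromatic): no H
  Total hydrogens = 7.
Molecular formula: C9H7ClO3S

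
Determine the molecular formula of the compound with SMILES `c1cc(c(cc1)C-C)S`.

Heavy atoms from the SMILES: 8 C, 1 S.
Implicit hydrogens by atom environment:
  4 × C (aromatic): 1 H each → 4
  2 × C (aromatic): no H
  1 × C: 3 H
  1 × C: 2 H
  1 × S: 1 H
  Total hydrogens = 10.
Molecular formula: C8H10S

C8H10S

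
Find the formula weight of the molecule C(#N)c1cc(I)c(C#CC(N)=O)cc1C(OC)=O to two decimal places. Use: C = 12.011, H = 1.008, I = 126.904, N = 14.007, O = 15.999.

354.10

Molecular formula: C12H7IN2O3.
M = 12×12.011 + 7×1.008 + 1×126.904 + 2×14.007 + 3×15.999 = 354.10 g/mol.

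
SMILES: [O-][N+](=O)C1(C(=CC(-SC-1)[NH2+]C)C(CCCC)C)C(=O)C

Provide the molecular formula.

C14H25N2O3S+

Heavy atoms from the SMILES: 14 C, 2 N, 3 O, 1 S.
Implicit hydrogens by atom environment:
  4 × C: 3 H each → 12
  4 × C: 2 H each → 8
  3 × C: 1 H each → 3
  3 × C: no H
  2 × O: no H
  1 × N (charge +1): 2 H
  1 × N (charge +1): no H
  1 × O (charge -1): no H
  1 × S: no H
  Total hydrogens = 25.
Net charge +1.
Molecular formula: C14H25N2O3S+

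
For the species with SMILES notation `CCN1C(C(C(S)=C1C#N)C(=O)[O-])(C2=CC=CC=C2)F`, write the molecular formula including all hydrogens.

C14H12FN2O2S-

Heavy atoms from the SMILES: 14 C, 1 F, 2 N, 2 O, 1 S.
Implicit hydrogens by atom environment:
  5 × C (aromatic): 1 H each → 5
  5 × C: no H
  2 × N: no H
  1 × C: 3 H
  1 × C: 2 H
  1 × C: 1 H
  1 × C (aromatic): no H
  1 × F: no H
  1 × O: no H
  1 × O (charge -1): no H
  1 × S: 1 H
  Total hydrogens = 12.
Net charge -1.
Molecular formula: C14H12FN2O2S-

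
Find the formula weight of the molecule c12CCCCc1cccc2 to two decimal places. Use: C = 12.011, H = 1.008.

Molecular formula: C10H12.
M = 10×12.011 + 12×1.008 = 132.21 g/mol.

132.21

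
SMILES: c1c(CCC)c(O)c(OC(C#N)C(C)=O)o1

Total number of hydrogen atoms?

13

Hydrogens are implicit in SMILES; fill each atom to its normal valence:
  3 × C (aromatic): no H
  2 × C: 3 H each → 6
  2 × C: 2 H each → 4
  2 × C: no H
  2 × O: no H
  1 × C (aromatic): 1 H
  1 × C: 1 H
  1 × N: no H
  1 × O: 1 H
  1 × O (aromatic): no H
  Total hydrogens = 13.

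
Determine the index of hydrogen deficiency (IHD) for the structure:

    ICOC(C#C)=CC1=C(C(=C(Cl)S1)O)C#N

Molecular formula from the SMILES: C10H5ClINO2S.
DoU = (2C + 2 + N − H − X)/2 = (2·10 + 2 + 1 − 5 − 2)/2 = 16/2 = 8.
(Structurally: 1 ring(s) + 7 π bond(s) = 8.)

8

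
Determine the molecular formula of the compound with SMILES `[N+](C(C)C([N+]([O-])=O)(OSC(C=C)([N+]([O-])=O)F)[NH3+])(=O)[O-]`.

C6H10FN4O7S+

Heavy atoms from the SMILES: 6 C, 1 F, 4 N, 7 O, 1 S.
Implicit hydrogens by atom environment:
  4 × O: no H
  3 × N (charge +1): no H
  3 × O (charge -1): no H
  2 × C: 1 H each → 2
  2 × C: no H
  1 × C: 3 H
  1 × C: 2 H
  1 × F: no H
  1 × N (charge +1): 3 H
  1 × S: no H
  Total hydrogens = 10.
Net charge +1.
Molecular formula: C6H10FN4O7S+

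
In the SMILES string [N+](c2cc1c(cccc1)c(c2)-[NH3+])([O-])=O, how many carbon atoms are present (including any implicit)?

The symbol for carbon appears 10 times in the SMILES. Lowercase c denotes aromatic carbon and counts toward C.

10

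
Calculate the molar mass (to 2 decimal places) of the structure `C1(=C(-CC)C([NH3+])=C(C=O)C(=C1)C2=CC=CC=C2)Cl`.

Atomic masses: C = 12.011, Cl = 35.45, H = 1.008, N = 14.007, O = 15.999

Molecular formula: C15H15ClNO+.
M = 15×12.011 + 1×35.45 + 15×1.008 + 1×14.007 + 1×15.999 = 260.74 g/mol.

260.74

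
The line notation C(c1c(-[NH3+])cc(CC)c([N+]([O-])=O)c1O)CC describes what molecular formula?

C11H17N2O3+

Heavy atoms from the SMILES: 11 C, 2 N, 3 O.
Implicit hydrogens by atom environment:
  5 × C (aromatic): no H
  3 × C: 2 H each → 6
  2 × C: 3 H each → 6
  1 × C (aromatic): 1 H
  1 × N (charge +1): 3 H
  1 × N (charge +1): no H
  1 × O: 1 H
  1 × O: no H
  1 × O (charge -1): no H
  Total hydrogens = 17.
Net charge +1.
Molecular formula: C11H17N2O3+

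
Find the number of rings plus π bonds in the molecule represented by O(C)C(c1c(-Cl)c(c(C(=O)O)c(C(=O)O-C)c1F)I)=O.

Molecular formula from the SMILES: C11H7ClFIO6.
DoU = (2C + 2 + N − H − X)/2 = (2·11 + 2 + 0 − 7 − 3)/2 = 14/2 = 7.
(Structurally: 1 ring(s) + 6 π bond(s) = 7.)

7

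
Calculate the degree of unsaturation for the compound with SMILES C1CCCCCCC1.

Molecular formula from the SMILES: C8H16.
DoU = (2C + 2 + N − H − X)/2 = (2·8 + 2 + 0 − 16 − 0)/2 = 2/2 = 1.
(Structurally: 1 ring(s) + 0 π bond(s) = 1.)

1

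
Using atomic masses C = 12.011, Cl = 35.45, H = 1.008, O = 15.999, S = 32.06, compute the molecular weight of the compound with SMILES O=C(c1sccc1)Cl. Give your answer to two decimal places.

146.59

Molecular formula: C5H3ClOS.
M = 5×12.011 + 1×35.45 + 3×1.008 + 1×15.999 + 1×32.06 = 146.59 g/mol.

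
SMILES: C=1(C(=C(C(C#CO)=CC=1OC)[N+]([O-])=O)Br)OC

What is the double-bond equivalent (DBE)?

7

Molecular formula from the SMILES: C10H8BrNO5.
DoU = (2C + 2 + N − H − X)/2 = (2·10 + 2 + 1 − 8 − 1)/2 = 14/2 = 7.
(Structurally: 1 ring(s) + 6 π bond(s) = 7.)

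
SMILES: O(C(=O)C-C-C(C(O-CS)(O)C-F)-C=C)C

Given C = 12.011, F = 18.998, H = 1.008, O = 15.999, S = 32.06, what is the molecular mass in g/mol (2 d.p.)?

Molecular formula: C10H17FO4S.
M = 10×12.011 + 1×18.998 + 17×1.008 + 4×15.999 + 1×32.06 = 252.30 g/mol.

252.30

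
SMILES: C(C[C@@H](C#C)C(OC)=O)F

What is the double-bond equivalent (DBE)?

3

Molecular formula from the SMILES: C7H9FO2.
DoU = (2C + 2 + N − H − X)/2 = (2·7 + 2 + 0 − 9 − 1)/2 = 6/2 = 3.
(Structurally: 0 ring(s) + 3 π bond(s) = 3.)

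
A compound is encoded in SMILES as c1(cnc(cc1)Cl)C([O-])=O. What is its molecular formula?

Heavy atoms from the SMILES: 6 C, 1 Cl, 1 N, 2 O.
Implicit hydrogens by atom environment:
  3 × C (aromatic): 1 H each → 3
  2 × C (aromatic): no H
  1 × C: no H
  1 × Cl: no H
  1 × N (aromatic): no H
  1 × O: no H
  1 × O (charge -1): no H
  Total hydrogens = 3.
Net charge -1.
Molecular formula: C6H3ClNO2-

C6H3ClNO2-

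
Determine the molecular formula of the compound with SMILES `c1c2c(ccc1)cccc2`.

Heavy atoms from the SMILES: 10 C.
Implicit hydrogens by atom environment:
  8 × C (aromatic): 1 H each → 8
  2 × C (aromatic): no H
  Total hydrogens = 8.
Molecular formula: C10H8

C10H8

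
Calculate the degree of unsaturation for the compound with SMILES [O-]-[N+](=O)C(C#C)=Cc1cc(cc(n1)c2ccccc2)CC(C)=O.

13

Molecular formula from the SMILES: C18H14N2O3.
DoU = (2C + 2 + N − H − X)/2 = (2·18 + 2 + 2 − 14 − 0)/2 = 26/2 = 13.
(Structurally: 2 ring(s) + 11 π bond(s) = 13.)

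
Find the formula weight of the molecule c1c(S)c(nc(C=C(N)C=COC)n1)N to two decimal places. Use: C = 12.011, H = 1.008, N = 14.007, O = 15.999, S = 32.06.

Molecular formula: C9H12N4OS.
M = 9×12.011 + 12×1.008 + 4×14.007 + 1×15.999 + 1×32.06 = 224.28 g/mol.

224.28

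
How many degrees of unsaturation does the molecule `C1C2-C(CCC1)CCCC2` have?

2

Molecular formula from the SMILES: C10H18.
DoU = (2C + 2 + N − H − X)/2 = (2·10 + 2 + 0 − 18 − 0)/2 = 4/2 = 2.
(Structurally: 2 ring(s) + 0 π bond(s) = 2.)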